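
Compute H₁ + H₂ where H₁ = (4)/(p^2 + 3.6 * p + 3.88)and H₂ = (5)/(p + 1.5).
Parallel: H = H₁ + H₂ = (n₁·d₂ + n₂·d₁)/(d₁·d₂).
n₁·d₂ = 4*p + 6. n₂·d₁ = 5*p^2 + 18*p + 19.4. Sum = 5*p^2 + 22*p + 25.4. d₁·d₂ = p^3 + 5.1*p^2 + 9.28*p + 5.82.
H(p) = (5*p^2 + 22*p + 25.4)/(p^3 + 5.1*p^2 + 9.28*p + 5.82)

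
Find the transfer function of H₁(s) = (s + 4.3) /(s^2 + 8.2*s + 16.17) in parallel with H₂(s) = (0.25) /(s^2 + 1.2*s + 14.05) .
Parallel: H = H₁ + H₂ = (n₁·d₂ + n₂·d₁)/(d₁·d₂).
n₁·d₂ = s^3 + 5.5*s^2 + 19.21*s + 60.415. n₂·d₁ = 0.25*s^2 + 2.05*s + 4.0425. Sum = s^3 + 5.75*s^2 + 21.26*s + 64.4575. d₁·d₂ = s^4 + 9.4*s^3 + 40.06*s^2 + 134.614*s + 227.1885.
H(s) = (s^3 + 5.75*s^2 + 21.26*s + 64.4575)/(s^4 + 9.4*s^3 + 40.06*s^2 + 134.614*s + 227.1885)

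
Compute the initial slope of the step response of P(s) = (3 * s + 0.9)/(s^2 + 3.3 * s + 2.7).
IVT: y'(0⁺) = lim_{s→∞} s²·Y(s) = lim_{s→∞} s·P(s).
deg(num) = 1, deg(den) = 2, relative degree = 1, so s·P(s) → (leading num)/(leading den) = 3/1 = 3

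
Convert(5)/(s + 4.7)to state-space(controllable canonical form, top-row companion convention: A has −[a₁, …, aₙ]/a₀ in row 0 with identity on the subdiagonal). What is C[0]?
Reachable canonical form: C = numerator coefficients (right-aligned, zero-padded to length n).
num = 5, C = [[5]].
C[0] = 5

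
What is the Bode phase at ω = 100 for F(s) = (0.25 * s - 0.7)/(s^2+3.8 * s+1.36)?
Substitute s = j*100: F(j100) = 0.000164797 - 0.00249408j.
∠F(j100) = atan2(Im, Re) = atan2(-0.00249408, 0.000164797) = -86.22°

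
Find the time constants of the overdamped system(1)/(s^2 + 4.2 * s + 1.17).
Overdamped: real poles at -0.3, -3.9. τ = -1/pole → τ₁ = 3.333, τ₂ = 0.2564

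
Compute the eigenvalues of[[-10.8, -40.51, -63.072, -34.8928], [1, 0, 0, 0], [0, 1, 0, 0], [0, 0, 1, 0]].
Eigenvalues solve det(λI - A) = 0.
Characteristic polynomial: λ^4 + 10.8*λ^3 + 40.51*λ^2 + 63.072*λ + 34.8928 = 0.
Factor: (λ + 1.6)(λ + 4.7)(λ + 2.9)(λ + 1.6) = 0.
Roots: -1.6, -1.6, -2.9, -4.7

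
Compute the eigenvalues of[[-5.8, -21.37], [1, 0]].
Eigenvalues solve det(λI - A) = 0.
Characteristic polynomial: λ^2 + 5.8*λ + 21.37 = 0.
Roots: -2.9 + 3.6j, -2.9 - 3.6j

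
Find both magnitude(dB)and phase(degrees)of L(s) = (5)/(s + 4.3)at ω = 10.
Substitute s = j*10: L(j10) = 0.18145 - 0.421977j.
|L| = 20*log₁₀(sqrt(Re²+Im²)) = -6.76 dB.
∠L = atan2(Im, Re) = -66.73°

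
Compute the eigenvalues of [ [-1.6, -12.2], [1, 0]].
Eigenvalues solve det(λI - A) = 0.
Characteristic polynomial: λ^2 + 1.6*λ + 12.2 = 0.
Roots: -0.8 + 3.4j, -0.8 - 3.4j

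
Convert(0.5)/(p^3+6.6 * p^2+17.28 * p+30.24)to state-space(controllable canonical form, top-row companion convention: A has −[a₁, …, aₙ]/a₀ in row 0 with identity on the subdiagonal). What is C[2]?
Reachable canonical form: C = numerator coefficients (right-aligned, zero-padded to length n).
num = 0.5, C = [[0, 0, 0.5]].
C[2] = 0.5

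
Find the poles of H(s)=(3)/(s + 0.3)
Set denominator = 0: s + 0.3 = 0 → Poles: -0.3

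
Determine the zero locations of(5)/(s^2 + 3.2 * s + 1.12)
Numerator is a nonzero constant (5) → Zeros: none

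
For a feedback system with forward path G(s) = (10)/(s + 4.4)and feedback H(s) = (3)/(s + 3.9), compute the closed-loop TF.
Closed-loop T = G/(1+GH).
Numerator: G_num * H_den = 10*s + 39.
Denominator: G_den * H_den + G_num * H_num = (s^2 + 8.3*s + 17.16) + (30) = s^2 + 8.3*s + 47.16.
T(s) = (10*s + 39)/(s^2 + 8.3*s + 47.16)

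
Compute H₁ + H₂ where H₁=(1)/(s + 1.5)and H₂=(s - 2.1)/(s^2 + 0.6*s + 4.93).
Parallel: H = H₁ + H₂ = (n₁·d₂ + n₂·d₁)/(d₁·d₂).
n₁·d₂ = s^2 + 0.6*s + 4.93. n₂·d₁ = s^2 - 0.6*s - 3.15. Sum = 2*s^2 + 1.78. d₁·d₂ = s^3 + 2.1*s^2 + 5.83*s + 7.395.
H(s) = (2*s^2 + 1.78)/(s^3 + 2.1*s^2 + 5.83*s + 7.395)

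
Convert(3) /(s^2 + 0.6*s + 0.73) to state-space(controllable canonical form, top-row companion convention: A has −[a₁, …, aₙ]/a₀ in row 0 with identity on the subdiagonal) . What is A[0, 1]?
Reachable canonical form for den = s^2 + 0.6*s + 0.73: top row of A = -[a₁,a₂,...,aₙ]/a₀, ones on the subdiagonal, zeros elsewhere.
A = [[-0.6, -0.73], [1, 0]].
A[0,1] = -0.73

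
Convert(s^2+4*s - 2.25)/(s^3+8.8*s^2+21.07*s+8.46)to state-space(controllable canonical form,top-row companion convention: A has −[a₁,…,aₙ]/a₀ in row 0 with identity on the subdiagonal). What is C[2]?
Reachable canonical form: C = numerator coefficients (right-aligned, zero-padded to length n).
num = s^2 + 4*s - 2.25, C = [[1, 4, -2.25]].
C[2] = -2.25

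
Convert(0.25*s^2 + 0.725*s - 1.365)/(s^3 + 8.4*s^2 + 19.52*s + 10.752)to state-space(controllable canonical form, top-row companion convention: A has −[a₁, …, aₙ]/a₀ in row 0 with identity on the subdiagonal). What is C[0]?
Reachable canonical form: C = numerator coefficients (right-aligned, zero-padded to length n).
num = 0.25*s^2 + 0.725*s - 1.365, C = [[0.25, 0.725, -1.365]].
C[0] = 0.25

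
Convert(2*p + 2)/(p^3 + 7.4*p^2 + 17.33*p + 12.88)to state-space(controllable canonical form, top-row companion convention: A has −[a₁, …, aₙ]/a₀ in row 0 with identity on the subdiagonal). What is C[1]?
Reachable canonical form: C = numerator coefficients (right-aligned, zero-padded to length n).
num = 2*p + 2, C = [[0, 2, 2]].
C[1] = 2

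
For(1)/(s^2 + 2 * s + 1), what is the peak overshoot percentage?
Standard form: ωn²/(s²+2ζωn·s+ωn²) → ωn = 1, ζ = 1.
ζ ≥ 1, so the response is non-oscillatory: peak overshoot = 0%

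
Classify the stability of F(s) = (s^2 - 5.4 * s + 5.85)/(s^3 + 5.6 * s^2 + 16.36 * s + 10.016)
Denominator: s^3 + 5.6*s^2 + 16.36*s + 10.016 = (s + 0.8)(s^2 + 4.8*s + 12.52). Poles: -0.8, -2.4 + 2.6j, -2.4 - 2.6j. Stable (all poles in LHP)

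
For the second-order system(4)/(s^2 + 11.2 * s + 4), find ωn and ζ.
Standard form: ωn²/(s²+2ζωn·s+ωn²).
const=4=ωn² → ωn=2, s coeff=11.2=2ζωn → ζ=2.8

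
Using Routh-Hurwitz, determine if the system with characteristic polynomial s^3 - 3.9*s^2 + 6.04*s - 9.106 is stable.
Routh array:
s^3: [1, 6.04]; s^2: [-3.9, -9.106]; s^1: [3.70513]; s^0: [-9.106]
First column: [1, -3.9, 3.70513, -9.106]. Sign changes = 3.
No, unstable (3 RHP root(s))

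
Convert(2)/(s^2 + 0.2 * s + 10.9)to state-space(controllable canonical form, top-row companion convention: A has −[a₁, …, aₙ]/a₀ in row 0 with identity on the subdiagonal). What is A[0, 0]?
Reachable canonical form for den = s^2 + 0.2*s + 10.9: top row of A = -[a₁,a₂,...,aₙ]/a₀, ones on the subdiagonal, zeros elsewhere.
A = [[-0.2, -10.9], [1, 0]].
A[0,0] = -0.2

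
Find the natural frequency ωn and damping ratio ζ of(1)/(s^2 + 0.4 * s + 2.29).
Underdamped: complex pole -0.2 + 1.5j. ωn = |pole| = 1.513, ζ = -Re(pole)/ωn = 0.1322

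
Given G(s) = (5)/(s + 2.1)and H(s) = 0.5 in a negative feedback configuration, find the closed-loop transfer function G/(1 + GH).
Closed-loop T = G/(1+GH).
Numerator: G_num * H_den = 5.
Denominator: G_den * H_den + G_num * H_num = (s + 2.1) + (2.5) = s + 4.6.
T(s) = (5)/(s + 4.6)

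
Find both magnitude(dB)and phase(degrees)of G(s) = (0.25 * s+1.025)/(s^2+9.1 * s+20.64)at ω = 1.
Substitute s = j*1: G(j1) = 0.0478209 - 0.00942823j.
|G| = 20*log₁₀(sqrt(Re²+Im²)) = -26.24 dB.
∠G = atan2(Im, Re) = -11.15°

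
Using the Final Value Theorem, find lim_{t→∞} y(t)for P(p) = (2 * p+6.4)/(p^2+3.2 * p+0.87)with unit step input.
FVT: lim_{t→∞} y(t) = lim_{p→0} p*Y(p) where Y(p) = P(p)/p.
= lim_{p→0} P(p) = P(0) = num(0)/den(0) = 6.4/0.87 = 7.356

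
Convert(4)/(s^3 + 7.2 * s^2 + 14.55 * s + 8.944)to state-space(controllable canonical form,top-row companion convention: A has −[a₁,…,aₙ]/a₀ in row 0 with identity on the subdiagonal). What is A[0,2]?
Reachable canonical form for den = s^3 + 7.2*s^2 + 14.55*s + 8.944: top row of A = -[a₁,a₂,...,aₙ]/a₀, ones on the subdiagonal, zeros elsewhere.
A = [[-7.2, -14.55, -8.944], [1, 0, 0], [0, 1, 0]].
A[0,2] = -8.944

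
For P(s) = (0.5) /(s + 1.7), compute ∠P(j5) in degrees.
Substitute s = j*5: P(j5) = 0.0304769 - 0.0896379j.
∠P(j5) = atan2(Im, Re) = atan2(-0.0896379, 0.0304769) = -71.22°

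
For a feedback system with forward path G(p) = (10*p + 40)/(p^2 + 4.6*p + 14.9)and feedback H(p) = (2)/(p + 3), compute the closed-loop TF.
Closed-loop T = G/(1+GH).
Numerator: G_num * H_den = 10*p^2 + 70*p + 120.
Denominator: G_den * H_den + G_num * H_num = (p^3 + 7.6*p^2 + 28.7*p + 44.7) + (20*p + 80) = p^3 + 7.6*p^2 + 48.7*p + 124.7.
T(p) = (10*p^2 + 70*p + 120)/(p^3 + 7.6*p^2 + 48.7*p + 124.7)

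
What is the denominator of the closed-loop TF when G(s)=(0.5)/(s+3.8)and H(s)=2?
Characteristic poly = G_den * H_den + G_num * H_num = (s + 3.8) + (1) = s + 4.8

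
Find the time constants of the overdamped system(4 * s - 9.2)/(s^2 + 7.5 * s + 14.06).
Overdamped: real poles at -3.8, -3.7. τ = -1/pole → τ₁ = 0.2632, τ₂ = 0.2703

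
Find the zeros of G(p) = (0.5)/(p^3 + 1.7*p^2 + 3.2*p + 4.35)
Numerator is a nonzero constant (0.5) → Zeros: none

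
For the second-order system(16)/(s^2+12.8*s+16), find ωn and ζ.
Standard form: ωn²/(s²+2ζωn·s+ωn²).
const=16=ωn² → ωn=4, s coeff=12.8=2ζωn → ζ=1.6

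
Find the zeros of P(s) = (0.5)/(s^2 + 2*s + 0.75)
Numerator is a nonzero constant (0.5) → Zeros: none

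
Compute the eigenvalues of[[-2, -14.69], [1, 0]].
Eigenvalues solve det(λI - A) = 0.
Characteristic polynomial: λ^2 + 2*λ + 14.69 = 0.
Roots: -1 + 3.7j, -1 - 3.7j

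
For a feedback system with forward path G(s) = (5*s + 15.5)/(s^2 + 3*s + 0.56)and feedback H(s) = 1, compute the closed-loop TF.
Closed-loop T = G/(1+GH).
Numerator: G_num * H_den = 5*s + 15.5.
Denominator: G_den * H_den + G_num * H_num = (s^2 + 3*s + 0.56) + (5*s + 15.5) = s^2 + 8*s + 16.06.
T(s) = (5*s + 15.5)/(s^2 + 8*s + 16.06)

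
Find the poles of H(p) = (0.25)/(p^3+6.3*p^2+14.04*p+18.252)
Set denominator = 0: p^3 + 6.3*p^2 + 14.04*p + 18.252 = (p + 3.9)(p^2 + 2.4*p + 4.68) = 0 → Poles: -1.2 + 1.8j, -1.2 - 1.8j, -3.9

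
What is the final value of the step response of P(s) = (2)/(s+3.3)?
FVT: lim_{t→∞} y(t) = lim_{s→0} s*Y(s) where Y(s) = P(s)/s.
= lim_{s→0} P(s) = P(0) = num(0)/den(0) = 2/3.3 = 0.6061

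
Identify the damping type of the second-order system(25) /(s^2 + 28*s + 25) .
Standard form: ωn²/(s²+2ζωn·s+ωn²) gives ωn=5, ζ=2.8.
Overdamped (ζ = 2.8 > 1)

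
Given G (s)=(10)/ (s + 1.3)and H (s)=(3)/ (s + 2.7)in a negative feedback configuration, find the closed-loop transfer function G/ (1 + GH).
Closed-loop T = G/(1+GH).
Numerator: G_num * H_den = 10*s + 27.
Denominator: G_den * H_den + G_num * H_num = (s^2 + 4*s + 3.51) + (30) = s^2 + 4*s + 33.51.
T(s) = (10*s + 27)/(s^2 + 4*s + 33.51)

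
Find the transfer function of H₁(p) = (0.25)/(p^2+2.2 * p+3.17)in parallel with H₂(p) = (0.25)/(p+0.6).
Parallel: H = H₁ + H₂ = (n₁·d₂ + n₂·d₁)/(d₁·d₂).
n₁·d₂ = 0.25*p + 0.15. n₂·d₁ = 0.25*p^2 + 0.55*p + 0.7925. Sum = 0.25*p^2 + 0.8*p + 0.9425. d₁·d₂ = p^3 + 2.8*p^2 + 4.49*p + 1.902.
H(p) = (0.25*p^2 + 0.8*p + 0.9425)/(p^3 + 2.8*p^2 + 4.49*p + 1.902)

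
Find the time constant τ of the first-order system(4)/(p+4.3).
First-order system: τ = -1/pole. Pole = -4.3. τ = -1/(-4.3) = 0.2326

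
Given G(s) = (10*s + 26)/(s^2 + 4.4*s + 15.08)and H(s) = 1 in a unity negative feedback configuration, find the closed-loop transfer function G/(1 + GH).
Closed-loop T = G/(1+GH).
Numerator: G_num * H_den = 10*s + 26.
Denominator: G_den * H_den + G_num * H_num = (s^2 + 4.4*s + 15.08) + (10*s + 26) = s^2 + 14.4*s + 41.08.
T(s) = (10*s + 26)/(s^2 + 14.4*s + 41.08)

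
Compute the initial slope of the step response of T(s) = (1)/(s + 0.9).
IVT: y'(0⁺) = lim_{s→∞} s²·Y(s) = lim_{s→∞} s·T(s).
deg(num) = 0, deg(den) = 1, relative degree = 1, so s·T(s) → (leading num)/(leading den) = 1/1 = 1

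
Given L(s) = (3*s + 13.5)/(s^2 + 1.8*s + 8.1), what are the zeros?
Set numerator = 0: 3*s + 13.5 = 0 → Zeros: -4.5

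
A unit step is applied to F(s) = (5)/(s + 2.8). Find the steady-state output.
FVT: lim_{t→∞} y(t) = lim_{s→0} s*Y(s) where Y(s) = F(s)/s.
= lim_{s→0} F(s) = F(0) = num(0)/den(0) = 5/2.8 = 1.786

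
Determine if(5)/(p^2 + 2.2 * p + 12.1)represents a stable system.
Denominator: p^2 + 2.2*p + 12.1. Poles: -1.1 + 3.3j, -1.1 - 3.3j. All Re(p)<0: Yes (stable)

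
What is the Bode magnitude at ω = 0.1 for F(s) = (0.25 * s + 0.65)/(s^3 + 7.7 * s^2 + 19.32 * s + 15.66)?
Substitute s = j*0.1: F(j0.1) = 0.0412771 - 0.00351063j.
|F(j0.1)| = sqrt(Re² + Im²) = 0.04143.
20*log₁₀(0.04143) = -27.65 dB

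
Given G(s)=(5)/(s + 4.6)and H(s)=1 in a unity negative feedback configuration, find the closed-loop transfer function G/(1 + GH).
Closed-loop T = G/(1+GH).
Numerator: G_num * H_den = 5.
Denominator: G_den * H_den + G_num * H_num = (s + 4.6) + (5) = s + 9.6.
T(s) = (5)/(s + 9.6)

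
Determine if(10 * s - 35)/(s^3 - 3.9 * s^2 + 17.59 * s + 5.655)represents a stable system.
Denominator: s^3 - 3.9*s^2 + 17.59*s + 5.655 = (s + 0.3)(s^2 - 4.2*s + 18.85). Poles: -0.3, 2.1 + 3.8j, 2.1 - 3.8j. All Re(p)<0: No (unstable)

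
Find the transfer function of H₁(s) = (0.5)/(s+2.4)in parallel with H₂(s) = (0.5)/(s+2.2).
Parallel: H = H₁ + H₂ = (n₁·d₂ + n₂·d₁)/(d₁·d₂).
n₁·d₂ = 0.5*s + 1.1. n₂·d₁ = 0.5*s + 1.2. Sum = s + 2.3. d₁·d₂ = s^2 + 4.6*s + 5.28.
H(s) = (s + 2.3)/(s^2 + 4.6*s + 5.28)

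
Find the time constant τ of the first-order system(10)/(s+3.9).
First-order system: τ = -1/pole. Pole = -3.9. τ = -1/(-3.9) = 0.2564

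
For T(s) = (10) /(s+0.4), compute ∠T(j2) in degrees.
Substitute s = j*2: T(j2) = 0.961538 - 4.80769j.
∠T(j2) = atan2(Im, Re) = atan2(-4.80769, 0.961538) = -78.69°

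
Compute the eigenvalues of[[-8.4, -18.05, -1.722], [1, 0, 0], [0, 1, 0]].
Eigenvalues solve det(λI - A) = 0.
Characteristic polynomial: λ^3 + 8.4*λ^2 + 18.05*λ + 1.722 = 0.
Factor: (λ + 4.2)(λ + 0.1)(λ + 4.1) = 0.
Roots: -0.1, -4.1, -4.2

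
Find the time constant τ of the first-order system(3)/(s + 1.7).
First-order system: τ = -1/pole. Pole = -1.7. τ = -1/(-1.7) = 0.5882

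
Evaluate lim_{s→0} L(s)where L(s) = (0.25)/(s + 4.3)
DC gain = L(0) = num(0)/den(0) = 0.25/4.3 = 0.05814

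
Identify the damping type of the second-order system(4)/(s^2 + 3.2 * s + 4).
Standard form: ωn²/(s²+2ζωn·s+ωn²) gives ωn=2, ζ=0.8.
Underdamped (ζ = 0.8 < 1)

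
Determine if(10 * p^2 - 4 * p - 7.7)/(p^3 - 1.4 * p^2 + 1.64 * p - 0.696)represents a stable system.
Denominator: p^3 - 1.4*p^2 + 1.64*p - 0.696 = (p - 0.6)(p^2 - 0.8*p + 1.16). Poles: 0.4 + 1j, 0.4 - 1j, 0.6. All Re(p)<0: No (unstable)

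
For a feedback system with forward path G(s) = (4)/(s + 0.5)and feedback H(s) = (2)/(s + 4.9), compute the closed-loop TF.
Closed-loop T = G/(1+GH).
Numerator: G_num * H_den = 4*s + 19.6.
Denominator: G_den * H_den + G_num * H_num = (s^2 + 5.4*s + 2.45) + (8) = s^2 + 5.4*s + 10.45.
T(s) = (4*s + 19.6)/(s^2 + 5.4*s + 10.45)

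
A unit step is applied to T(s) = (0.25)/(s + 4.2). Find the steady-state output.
FVT: lim_{t→∞} y(t) = lim_{s→0} s*Y(s) where Y(s) = T(s)/s.
= lim_{s→0} T(s) = T(0) = num(0)/den(0) = 0.25/4.2 = 0.05952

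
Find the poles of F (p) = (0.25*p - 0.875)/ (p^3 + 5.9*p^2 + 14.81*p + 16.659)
Set denominator = 0: p^3 + 5.9*p^2 + 14.81*p + 16.659 = (p + 2.7)(p^2 + 3.2*p + 6.17) = 0 → Poles: -1.6 + 1.9j, -1.6 - 1.9j, -2.7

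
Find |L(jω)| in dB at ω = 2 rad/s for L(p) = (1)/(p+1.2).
Substitute p = j*2: L(j2) = 0.220588 - 0.367647j.
|L(j2)| = sqrt(Re² + Im²) = 0.4287.
20*log₁₀(0.4287) = -7.36 dB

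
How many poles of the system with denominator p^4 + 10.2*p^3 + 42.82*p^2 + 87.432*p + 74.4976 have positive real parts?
p^4 + 10.2*p^3 + 42.82*p^2 + 87.432*p + 74.4976 = (p^2 + 5.8*p + 9.22)(p^2 + 4.4*p + 8.08). Poles: -2.2 + 1.8j, -2.2 - 1.8j, -2.9 + 0.9j, -2.9 - 0.9j. RHP poles (Re>0): 0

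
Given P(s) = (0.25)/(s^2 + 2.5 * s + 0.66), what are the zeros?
Numerator is a nonzero constant (0.25) → Zeros: none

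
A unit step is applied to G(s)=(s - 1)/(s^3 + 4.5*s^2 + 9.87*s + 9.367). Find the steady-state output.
FVT: lim_{t→∞} y(t) = lim_{s→0} s*Y(s) where Y(s) = G(s)/s.
= lim_{s→0} G(s) = G(0) = num(0)/den(0) = -1/9.367 = -0.1068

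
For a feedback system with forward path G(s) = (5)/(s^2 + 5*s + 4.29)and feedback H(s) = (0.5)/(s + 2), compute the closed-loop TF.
Closed-loop T = G/(1+GH).
Numerator: G_num * H_den = 5*s + 10.
Denominator: G_den * H_den + G_num * H_num = (s^3 + 7*s^2 + 14.29*s + 8.58) + (2.5) = s^3 + 7*s^2 + 14.29*s + 11.08.
T(s) = (5*s + 10)/(s^3 + 7*s^2 + 14.29*s + 11.08)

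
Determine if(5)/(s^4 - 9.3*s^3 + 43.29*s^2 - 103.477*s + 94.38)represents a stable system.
Denominator: s^4 - 9.3*s^3 + 43.29*s^2 - 103.477*s + 94.38 = (s - 2.5)(s - 2.4)(s^2 - 4.4*s + 15.73). Poles: 2.2 + 3.3j, 2.2 - 3.3j, 2.4, 2.5. All Re(p)<0: No (unstable)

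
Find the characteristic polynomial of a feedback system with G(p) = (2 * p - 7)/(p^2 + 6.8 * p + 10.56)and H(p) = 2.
Characteristic poly = G_den * H_den + G_num * H_num = (p^2 + 6.8*p + 10.56) + (4*p - 14) = p^2 + 10.8*p - 3.44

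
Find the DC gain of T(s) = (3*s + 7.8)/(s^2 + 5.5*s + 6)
DC gain = T(0) = num(0)/den(0) = 7.8/6 = 1.3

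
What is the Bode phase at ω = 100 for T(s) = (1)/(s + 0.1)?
Substitute s = j*100: T(j100) = 9.99999e-06 - 0.00999999j.
∠T(j100) = atan2(Im, Re) = atan2(-0.00999999, 9.99999e-06) = -89.94°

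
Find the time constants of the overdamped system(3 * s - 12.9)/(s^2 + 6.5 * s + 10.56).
Overdamped: real poles at -3.3, -3.2. τ = -1/pole → τ₁ = 0.303, τ₂ = 0.3125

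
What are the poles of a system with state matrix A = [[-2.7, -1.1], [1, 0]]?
Eigenvalues solve det(λI - A) = 0.
Characteristic polynomial: λ^2 + 2.7*λ + 1.1 = 0.
Factor: (λ + 2.2)(λ + 0.5) = 0.
Roots: -0.5, -2.2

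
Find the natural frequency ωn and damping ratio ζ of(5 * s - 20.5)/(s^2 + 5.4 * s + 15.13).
Underdamped: complex pole -2.7 + 2.8j. ωn = |pole| = 3.89, ζ = -Re(pole)/ωn = 0.6941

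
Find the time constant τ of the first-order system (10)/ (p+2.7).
First-order system: τ = -1/pole. Pole = -2.7. τ = -1/(-2.7) = 0.3704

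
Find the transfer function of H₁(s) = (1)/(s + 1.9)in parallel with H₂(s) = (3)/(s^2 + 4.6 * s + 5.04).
Parallel: H = H₁ + H₂ = (n₁·d₂ + n₂·d₁)/(d₁·d₂).
n₁·d₂ = s^2 + 4.6*s + 5.04. n₂·d₁ = 3*s + 5.7. Sum = s^2 + 7.6*s + 10.74. d₁·d₂ = s^3 + 6.5*s^2 + 13.78*s + 9.576.
H(s) = (s^2 + 7.6*s + 10.74)/(s^3 + 6.5*s^2 + 13.78*s + 9.576)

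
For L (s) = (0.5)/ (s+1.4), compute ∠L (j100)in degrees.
Substitute s = j*100: L(j100) = 6.99863e-05 - 0.00499902j.
∠L(j100) = atan2(Im, Re) = atan2(-0.00499902, 6.99863e-05) = -89.20°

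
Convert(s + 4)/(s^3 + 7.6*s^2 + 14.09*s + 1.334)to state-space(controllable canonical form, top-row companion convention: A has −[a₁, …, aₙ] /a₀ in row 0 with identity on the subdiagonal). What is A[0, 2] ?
Reachable canonical form for den = s^3 + 7.6*s^2 + 14.09*s + 1.334: top row of A = -[a₁,a₂,...,aₙ]/a₀, ones on the subdiagonal, zeros elsewhere.
A = [[-7.6, -14.09, -1.334], [1, 0, 0], [0, 1, 0]].
A[0,2] = -1.334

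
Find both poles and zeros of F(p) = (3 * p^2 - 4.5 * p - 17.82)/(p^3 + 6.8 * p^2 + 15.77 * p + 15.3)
Set denominator = 0: p^3 + 6.8*p^2 + 15.77*p + 15.3 = (p + 3.6)(p^2 + 3.2*p + 4.25) = 0 → Poles: -1.6 + 1.3j, -1.6 - 1.3j, -3.6
Set numerator = 0: 3*p^2 - 4.5*p - 17.82 = 3*(p + 1.8)(p - 3.3) = 0 → Zeros: -1.8, 3.3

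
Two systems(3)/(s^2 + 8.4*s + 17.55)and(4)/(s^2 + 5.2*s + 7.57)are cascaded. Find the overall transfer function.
Series: H = H₁ · H₂ = (n₁·n₂)/(d₁·d₂).
Num: n₁·n₂ = 12. Den: d₁·d₂ = s^4 + 13.6*s^3 + 68.8*s^2 + 154.848*s + 132.8535.
H(s) = (12)/(s^4 + 13.6*s^3 + 68.8*s^2 + 154.848*s + 132.8535)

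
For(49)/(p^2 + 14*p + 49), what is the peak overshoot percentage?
Standard form: ωn²/(p²+2ζωn·p+ωn²) → ωn = 7, ζ = 1.
ζ ≥ 1, so the response is non-oscillatory: peak overshoot = 0%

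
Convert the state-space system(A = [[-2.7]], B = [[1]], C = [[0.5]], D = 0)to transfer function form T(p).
T(p) = C(pI - A)⁻¹B + D.
Characteristic polynomial det(pI - A) = p + 2.7.
Numerator from C·adj(pI-A)·B + D·det(pI-A) = 0.5.
T(p) = (0.5)/(p + 2.7)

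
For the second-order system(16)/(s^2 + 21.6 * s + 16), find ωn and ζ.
Standard form: ωn²/(s²+2ζωn·s+ωn²).
const=16=ωn² → ωn=4, s coeff=21.6=2ζωn → ζ=2.7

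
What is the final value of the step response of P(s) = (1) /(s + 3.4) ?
FVT: lim_{t→∞} y(t) = lim_{s→0} s*Y(s) where Y(s) = P(s)/s.
= lim_{s→0} P(s) = P(0) = num(0)/den(0) = 1/3.4 = 0.2941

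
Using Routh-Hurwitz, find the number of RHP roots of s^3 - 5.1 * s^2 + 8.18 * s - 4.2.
Routh array:
s^3: [1, 8.18]; s^2: [-5.1, -4.2]; s^1: [7.35647]; s^0: [-4.2]
First column: [1, -5.1, 7.35647, -4.2]. Sign changes = RHP roots = 3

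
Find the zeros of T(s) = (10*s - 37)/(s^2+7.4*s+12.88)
Set numerator = 0: 10*s - 37 = 0 → Zeros: 3.7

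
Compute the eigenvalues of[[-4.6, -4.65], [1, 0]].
Eigenvalues solve det(λI - A) = 0.
Characteristic polynomial: λ^2 + 4.6*λ + 4.65 = 0.
Factor: (λ + 3.1)(λ + 1.5) = 0.
Roots: -1.5, -3.1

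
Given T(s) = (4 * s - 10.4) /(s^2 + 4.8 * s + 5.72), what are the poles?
Set denominator = 0: s^2 + 4.8*s + 5.72 = (s + 2.2)(s + 2.6) = 0 → Poles: -2.2, -2.6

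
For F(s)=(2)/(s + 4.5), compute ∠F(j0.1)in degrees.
Substitute s = j*0.1: F(j0.1) = 0.444225 - 0.00987167j.
∠F(j0.1) = atan2(Im, Re) = atan2(-0.00987167, 0.444225) = -1.27°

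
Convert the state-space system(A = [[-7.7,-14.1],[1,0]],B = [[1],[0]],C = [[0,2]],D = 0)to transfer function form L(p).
L(p) = C(pI - A)⁻¹B + D.
Characteristic polynomial det(pI - A) = p^2 + 7.7*p + 14.1.
Numerator from C·adj(pI-A)·B + D·det(pI-A) = 2.
L(p) = (2)/(p^2 + 7.7*p + 14.1)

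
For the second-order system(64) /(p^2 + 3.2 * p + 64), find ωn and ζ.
Standard form: ωn²/(p²+2ζωn·p+ωn²).
const=64=ωn² → ωn=8, p coeff=3.2=2ζωn → ζ=0.2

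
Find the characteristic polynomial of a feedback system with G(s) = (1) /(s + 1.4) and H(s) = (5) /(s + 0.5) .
Characteristic poly = G_den * H_den + G_num * H_num = (s^2 + 1.9*s + 0.7) + (5) = s^2 + 1.9*s + 5.7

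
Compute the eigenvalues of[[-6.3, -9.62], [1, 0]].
Eigenvalues solve det(λI - A) = 0.
Characteristic polynomial: λ^2 + 6.3*λ + 9.62 = 0.
Factor: (λ + 3.7)(λ + 2.6) = 0.
Roots: -2.6, -3.7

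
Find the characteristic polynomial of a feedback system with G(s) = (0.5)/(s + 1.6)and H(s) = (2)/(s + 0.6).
Characteristic poly = G_den * H_den + G_num * H_num = (s^2 + 2.2*s + 0.96) + (1) = s^2 + 2.2*s + 1.96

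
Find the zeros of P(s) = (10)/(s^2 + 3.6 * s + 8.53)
Numerator is a nonzero constant (10) → Zeros: none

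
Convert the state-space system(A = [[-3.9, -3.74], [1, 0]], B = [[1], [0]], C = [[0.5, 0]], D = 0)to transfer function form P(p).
P(p) = C(pI - A)⁻¹B + D.
Characteristic polynomial det(pI - A) = p^2 + 3.9*p + 3.74.
Numerator from C·adj(pI-A)·B + D·det(pI-A) = 0.5*p.
P(p) = (0.5*p)/(p^2 + 3.9*p + 3.74)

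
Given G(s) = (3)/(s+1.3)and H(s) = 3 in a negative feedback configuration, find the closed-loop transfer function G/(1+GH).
Closed-loop T = G/(1+GH).
Numerator: G_num * H_den = 3.
Denominator: G_den * H_den + G_num * H_num = (s + 1.3) + (9) = s + 10.3.
T(s) = (3)/(s + 10.3)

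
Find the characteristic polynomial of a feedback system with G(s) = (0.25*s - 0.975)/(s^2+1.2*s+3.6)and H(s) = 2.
Characteristic poly = G_den * H_den + G_num * H_num = (s^2 + 1.2*s + 3.6) + (0.5*s - 1.95) = s^2 + 1.7*s + 1.65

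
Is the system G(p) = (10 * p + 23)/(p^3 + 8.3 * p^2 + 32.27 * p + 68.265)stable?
Denominator: p^3 + 8.3*p^2 + 32.27*p + 68.265 = (p + 4.5)(p^2 + 3.8*p + 15.17). Poles: -1.9 + 3.4j, -1.9 - 3.4j, -4.5. All Re(p)<0: Yes (stable)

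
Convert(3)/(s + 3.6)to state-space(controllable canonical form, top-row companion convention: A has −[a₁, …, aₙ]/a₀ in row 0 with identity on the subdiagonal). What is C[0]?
Reachable canonical form: C = numerator coefficients (right-aligned, zero-padded to length n).
num = 3, C = [[3]].
C[0] = 3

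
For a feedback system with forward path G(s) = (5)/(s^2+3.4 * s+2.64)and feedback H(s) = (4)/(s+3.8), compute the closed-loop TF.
Closed-loop T = G/(1+GH).
Numerator: G_num * H_den = 5*s + 19.
Denominator: G_den * H_den + G_num * H_num = (s^3 + 7.2*s^2 + 15.56*s + 10.032) + (20) = s^3 + 7.2*s^2 + 15.56*s + 30.032.
T(s) = (5*s + 19)/(s^3 + 7.2*s^2 + 15.56*s + 30.032)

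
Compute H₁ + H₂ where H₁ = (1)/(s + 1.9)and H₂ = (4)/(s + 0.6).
Parallel: H = H₁ + H₂ = (n₁·d₂ + n₂·d₁)/(d₁·d₂).
n₁·d₂ = s + 0.6. n₂·d₁ = 4*s + 7.6. Sum = 5*s + 8.2. d₁·d₂ = s^2 + 2.5*s + 1.14.
H(s) = (5*s + 8.2)/(s^2 + 2.5*s + 1.14)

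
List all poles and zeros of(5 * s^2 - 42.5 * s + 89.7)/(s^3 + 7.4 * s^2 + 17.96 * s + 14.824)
Set denominator = 0: s^3 + 7.4*s^2 + 17.96*s + 14.824 = (s + 3.4)(s^2 + 4*s + 4.36) = 0 → Poles: -2 + 0.6j, -2 - 0.6j, -3.4
Set numerator = 0: 5*s^2 - 42.5*s + 89.7 = 5*(s - 3.9)(s - 4.6) = 0 → Zeros: 3.9, 4.6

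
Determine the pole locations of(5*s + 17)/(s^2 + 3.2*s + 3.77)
Set denominator = 0: s^2 + 3.2*s + 3.77 = 0 → Poles: -1.6 + 1.1j, -1.6 - 1.1j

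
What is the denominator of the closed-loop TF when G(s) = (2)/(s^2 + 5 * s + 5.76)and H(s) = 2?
Characteristic poly = G_den * H_den + G_num * H_num = (s^2 + 5*s + 5.76) + (4) = s^2 + 5*s + 9.76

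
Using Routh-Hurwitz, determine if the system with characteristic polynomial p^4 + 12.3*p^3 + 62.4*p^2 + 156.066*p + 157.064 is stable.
Routh array:
p^4: [1, 62.4, 157.064]; p^3: [12.3, 156.066]; p^2: [49.7117, 157.064]; p^1: [117.204]; p^0: [157.064]
First column: [1, 12.3, 49.7117, 117.204, 157.064]. Sign changes = 0.
Yes, stable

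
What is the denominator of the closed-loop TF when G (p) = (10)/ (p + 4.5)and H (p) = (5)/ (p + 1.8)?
Characteristic poly = G_den * H_den + G_num * H_num = (p^2 + 6.3*p + 8.1) + (50) = p^2 + 6.3*p + 58.1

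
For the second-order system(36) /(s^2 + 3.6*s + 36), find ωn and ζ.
Standard form: ωn²/(s²+2ζωn·s+ωn²).
const=36=ωn² → ωn=6, s coeff=3.6=2ζωn → ζ=0.3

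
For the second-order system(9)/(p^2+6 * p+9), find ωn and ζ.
Standard form: ωn²/(p²+2ζωn·p+ωn²).
const=9=ωn² → ωn=3, p coeff=6=2ζωn → ζ=1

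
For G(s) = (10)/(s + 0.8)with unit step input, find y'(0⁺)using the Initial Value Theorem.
IVT: y'(0⁺) = lim_{s→∞} s²·Y(s) = lim_{s→∞} s·G(s).
deg(num) = 0, deg(den) = 1, relative degree = 1, so s·G(s) → (leading num)/(leading den) = 10/1 = 10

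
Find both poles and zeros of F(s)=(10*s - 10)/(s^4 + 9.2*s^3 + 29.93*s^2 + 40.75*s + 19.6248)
Set denominator = 0: s^4 + 9.2*s^3 + 29.93*s^2 + 40.75*s + 19.6248 = (s + 1.7)(s + 3.7)(s + 2.6)(s + 1.2) = 0 → Poles: -1.2, -1.7, -2.6, -3.7
Set numerator = 0: 10*s - 10 = 0 → Zeros: 1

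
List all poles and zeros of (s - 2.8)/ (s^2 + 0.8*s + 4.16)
Set denominator = 0: s^2 + 0.8*s + 4.16 = 0 → Poles: -0.4 + 2j, -0.4 - 2j
Set numerator = 0: s - 2.8 = 0 → Zeros: 2.8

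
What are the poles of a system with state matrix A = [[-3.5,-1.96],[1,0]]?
Eigenvalues solve det(λI - A) = 0.
Characteristic polynomial: λ^2 + 3.5*λ + 1.96 = 0.
Factor: (λ + 0.7)(λ + 2.8) = 0.
Roots: -0.7, -2.8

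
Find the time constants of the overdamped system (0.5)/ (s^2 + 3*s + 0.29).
Overdamped: real poles at -0.1, -2.9. τ = -1/pole → τ₁ = 10, τ₂ = 0.3448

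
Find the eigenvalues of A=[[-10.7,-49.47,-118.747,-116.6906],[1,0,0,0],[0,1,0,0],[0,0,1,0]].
Eigenvalues solve det(λI - A) = 0.
Characteristic polynomial: λ^4 + 10.7*λ^3 + 49.47*λ^2 + 118.747*λ + 116.6906 = 0.
Factor: (λ + 2.6)(λ + 3.7)(λ^2 + 4.4*λ + 12.13) = 0.
Roots: -2.2 + 2.7j, -2.2 - 2.7j, -2.6, -3.7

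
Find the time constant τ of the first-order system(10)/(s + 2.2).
First-order system: τ = -1/pole. Pole = -2.2. τ = -1/(-2.2) = 0.4545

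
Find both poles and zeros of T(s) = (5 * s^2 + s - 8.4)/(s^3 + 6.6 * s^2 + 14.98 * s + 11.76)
Set denominator = 0: s^3 + 6.6*s^2 + 14.98*s + 11.76 = (s + 2.4)(s^2 + 4.2*s + 4.9) = 0 → Poles: -2.1 + 0.7j, -2.1 - 0.7j, -2.4
Set numerator = 0: 5*s^2 + s - 8.4 = 5*(s - 1.2)(s + 1.4) = 0 → Zeros: -1.4, 1.2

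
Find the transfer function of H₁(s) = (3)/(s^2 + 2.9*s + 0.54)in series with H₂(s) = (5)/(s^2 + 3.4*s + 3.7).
Series: H = H₁ · H₂ = (n₁·n₂)/(d₁·d₂).
Num: n₁·n₂ = 15. Den: d₁·d₂ = s^4 + 6.3*s^3 + 14.1*s^2 + 12.566*s + 1.998.
H(s) = (15)/(s^4 + 6.3*s^3 + 14.1*s^2 + 12.566*s + 1.998)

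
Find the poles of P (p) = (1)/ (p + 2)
Set denominator = 0: p + 2 = 0 → Poles: -2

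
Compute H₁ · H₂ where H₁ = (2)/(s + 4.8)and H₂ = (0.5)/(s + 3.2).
Series: H = H₁ · H₂ = (n₁·n₂)/(d₁·d₂).
Num: n₁·n₂ = 1. Den: d₁·d₂ = s^2 + 8*s + 15.36.
H(s) = (1)/(s^2 + 8*s + 15.36)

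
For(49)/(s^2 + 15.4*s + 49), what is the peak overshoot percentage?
Standard form: ωn²/(s²+2ζωn·s+ωn²) → ωn = 7, ζ = 1.1.
ζ ≥ 1, so the response is non-oscillatory: peak overshoot = 0%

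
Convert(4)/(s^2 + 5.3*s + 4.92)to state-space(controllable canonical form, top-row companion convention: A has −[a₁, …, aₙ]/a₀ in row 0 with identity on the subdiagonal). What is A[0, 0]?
Reachable canonical form for den = s^2 + 5.3*s + 4.92: top row of A = -[a₁,a₂,...,aₙ]/a₀, ones on the subdiagonal, zeros elsewhere.
A = [[-5.3, -4.92], [1, 0]].
A[0,0] = -5.3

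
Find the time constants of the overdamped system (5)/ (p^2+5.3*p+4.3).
Overdamped: real poles at -4.3, -1. τ = -1/pole → τ₁ = 0.2326, τ₂ = 1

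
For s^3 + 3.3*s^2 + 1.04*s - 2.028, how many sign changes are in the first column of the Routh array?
Routh array:
s^3: [1, 1.04]; s^2: [3.3, -2.028]; s^1: [1.65455]; s^0: [-2.028]
First column: [1, 3.3, 1.65455, -2.028]. Sign changes = 1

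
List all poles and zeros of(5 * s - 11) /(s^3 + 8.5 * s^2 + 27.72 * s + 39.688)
Set denominator = 0: s^3 + 8.5*s^2 + 27.72*s + 39.688 = (s + 4.1)(s^2 + 4.4*s + 9.68) = 0 → Poles: -2.2 + 2.2j, -2.2 - 2.2j, -4.1
Set numerator = 0: 5*s - 11 = 0 → Zeros: 2.2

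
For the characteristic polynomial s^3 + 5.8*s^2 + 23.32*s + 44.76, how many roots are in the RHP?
s^3 + 5.8*s^2 + 23.32*s + 44.76 = (s + 3)(s^2 + 2.8*s + 14.92). Poles: -1.4 + 3.6j, -1.4 - 3.6j, -3. RHP poles (Re>0): 0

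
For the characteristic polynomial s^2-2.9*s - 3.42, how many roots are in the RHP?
s^2 - 2.9*s - 3.42 = (s - 3.8)(s + 0.9). Poles: -0.9, 3.8. RHP poles (Re>0): 1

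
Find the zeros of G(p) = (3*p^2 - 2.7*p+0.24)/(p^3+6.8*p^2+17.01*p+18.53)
Set numerator = 0: 3*p^2 - 2.7*p + 0.24 = 3*(p - 0.1)(p - 0.8) = 0 → Zeros: 0.1, 0.8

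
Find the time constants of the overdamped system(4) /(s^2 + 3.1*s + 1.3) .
Overdamped: real poles at -2.6, -0.5. τ = -1/pole → τ₁ = 0.3846, τ₂ = 2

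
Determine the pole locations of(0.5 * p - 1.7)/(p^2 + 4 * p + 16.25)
Set denominator = 0: p^2 + 4*p + 16.25 = 0 → Poles: -2 + 3.5j, -2 - 3.5j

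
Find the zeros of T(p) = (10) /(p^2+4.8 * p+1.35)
Numerator is a nonzero constant (10) → Zeros: none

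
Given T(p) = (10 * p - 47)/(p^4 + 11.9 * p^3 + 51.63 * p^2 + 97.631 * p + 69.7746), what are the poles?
Set denominator = 0: p^4 + 11.9*p^3 + 51.63*p^2 + 97.631*p + 69.7746 = (p + 4.2)(p + 3.7)(p^2 + 4*p + 4.49) = 0 → Poles: -2 + 0.7j, -2 - 0.7j, -3.7, -4.2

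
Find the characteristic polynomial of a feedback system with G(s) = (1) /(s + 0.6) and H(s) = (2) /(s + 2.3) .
Characteristic poly = G_den * H_den + G_num * H_num = (s^2 + 2.9*s + 1.38) + (2) = s^2 + 2.9*s + 3.38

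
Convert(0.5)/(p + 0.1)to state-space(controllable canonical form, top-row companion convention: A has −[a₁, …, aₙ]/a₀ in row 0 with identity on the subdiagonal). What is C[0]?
Reachable canonical form: C = numerator coefficients (right-aligned, zero-padded to length n).
num = 0.5, C = [[0.5]].
C[0] = 0.5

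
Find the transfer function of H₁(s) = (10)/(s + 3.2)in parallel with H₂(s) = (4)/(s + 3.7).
Parallel: H = H₁ + H₂ = (n₁·d₂ + n₂·d₁)/(d₁·d₂).
n₁·d₂ = 10*s + 37. n₂·d₁ = 4*s + 12.8. Sum = 14*s + 49.8. d₁·d₂ = s^2 + 6.9*s + 11.84.
H(s) = (14*s + 49.8)/(s^2 + 6.9*s + 11.84)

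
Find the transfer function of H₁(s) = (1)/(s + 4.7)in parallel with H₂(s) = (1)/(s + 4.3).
Parallel: H = H₁ + H₂ = (n₁·d₂ + n₂·d₁)/(d₁·d₂).
n₁·d₂ = s + 4.3. n₂·d₁ = s + 4.7. Sum = 2*s + 9. d₁·d₂ = s^2 + 9*s + 20.21.
H(s) = (2*s + 9)/(s^2 + 9*s + 20.21)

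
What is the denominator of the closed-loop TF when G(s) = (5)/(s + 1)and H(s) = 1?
Characteristic poly = G_den * H_den + G_num * H_num = (s + 1) + (5) = s + 6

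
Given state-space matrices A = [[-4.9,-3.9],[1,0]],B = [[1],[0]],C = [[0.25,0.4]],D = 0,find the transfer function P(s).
P(s) = C(sI - A)⁻¹B + D.
Characteristic polynomial det(sI - A) = s^2 + 4.9*s + 3.9.
Numerator from C·adj(sI-A)·B + D·det(sI-A) = 0.25*s + 0.4.
P(s) = (0.25*s + 0.4)/(s^2 + 4.9*s + 3.9)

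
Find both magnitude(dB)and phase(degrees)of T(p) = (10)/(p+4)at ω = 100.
Substitute p = j*100: T(j100) = 0.00399361 - 0.0998403j.
|T| = 20*log₁₀(sqrt(Re²+Im²)) = -20.01 dB.
∠T = atan2(Im, Re) = -87.71°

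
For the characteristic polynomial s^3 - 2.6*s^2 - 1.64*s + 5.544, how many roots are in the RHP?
s^3 - 2.6*s^2 - 1.64*s + 5.544 = (s - 2.2)(s + 1.4)(s - 1.8). Poles: -1.4, 1.8, 2.2. RHP poles (Re>0): 2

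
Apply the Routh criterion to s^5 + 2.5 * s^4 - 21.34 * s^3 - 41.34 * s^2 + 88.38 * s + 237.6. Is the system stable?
Routh array:
s^5: [1, -21.34, 88.38]; s^4: [2.5, -41.34, 237.6]; s^3: [-4.804, -6.66]; s^2: [-44.8059, 237.6]; s^1: [-32.135]; s^0: [237.6]
First column: [1, 2.5, -4.804, -44.8059, -32.135, 237.6]. Sign changes = 2.
No, unstable (2 RHP root(s))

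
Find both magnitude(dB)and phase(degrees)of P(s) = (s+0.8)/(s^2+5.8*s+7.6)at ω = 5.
Substitute s = j*5: P(j5) = 0.114604 - 0.0963489j.
|P| = 20*log₁₀(sqrt(Re²+Im²)) = -16.49 dB.
∠P = atan2(Im, Re) = -40.05°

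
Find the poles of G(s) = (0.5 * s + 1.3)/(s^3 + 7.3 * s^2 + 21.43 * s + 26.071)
Set denominator = 0: s^3 + 7.3*s^2 + 21.43*s + 26.071 = (s + 3.1)(s^2 + 4.2*s + 8.41) = 0 → Poles: -2.1 + 2j, -2.1 - 2j, -3.1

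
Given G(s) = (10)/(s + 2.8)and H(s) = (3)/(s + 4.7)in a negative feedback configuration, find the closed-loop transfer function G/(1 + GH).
Closed-loop T = G/(1+GH).
Numerator: G_num * H_den = 10*s + 47.
Denominator: G_den * H_den + G_num * H_num = (s^2 + 7.5*s + 13.16) + (30) = s^2 + 7.5*s + 43.16.
T(s) = (10*s + 47)/(s^2 + 7.5*s + 43.16)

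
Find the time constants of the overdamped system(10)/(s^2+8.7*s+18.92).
Overdamped: real poles at -4.4, -4.3. τ = -1/pole → τ₁ = 0.2273, τ₂ = 0.2326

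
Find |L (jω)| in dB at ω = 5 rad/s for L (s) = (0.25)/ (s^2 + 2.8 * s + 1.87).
Substitute s = j*5: L(j5) = -0.00791043 - 0.00478798j.
|L(j5)| = sqrt(Re² + Im²) = 0.009247.
20*log₁₀(0.009247) = -40.68 dB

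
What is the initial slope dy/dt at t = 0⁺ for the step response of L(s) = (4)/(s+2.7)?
IVT: y'(0⁺) = lim_{s→∞} s²·Y(s) = lim_{s→∞} s·L(s).
deg(num) = 0, deg(den) = 1, relative degree = 1, so s·L(s) → (leading num)/(leading den) = 4/1 = 4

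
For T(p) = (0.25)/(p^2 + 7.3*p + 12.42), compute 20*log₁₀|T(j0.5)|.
Substitute p = j*0.5: T(j0.5) = 0.018847 - 0.00565256j.
|T(j0.5)| = sqrt(Re² + Im²) = 0.01968.
20*log₁₀(0.01968) = -34.12 dB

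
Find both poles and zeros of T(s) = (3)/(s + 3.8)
Set denominator = 0: s + 3.8 = 0 → Poles: -3.8
Numerator is a nonzero constant (3) → Zeros: none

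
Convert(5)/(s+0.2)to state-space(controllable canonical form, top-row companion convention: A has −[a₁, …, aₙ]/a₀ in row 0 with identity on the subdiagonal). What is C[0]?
Reachable canonical form: C = numerator coefficients (right-aligned, zero-padded to length n).
num = 5, C = [[5]].
C[0] = 5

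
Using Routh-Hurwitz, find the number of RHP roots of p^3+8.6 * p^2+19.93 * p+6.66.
Routh array:
p^3: [1, 19.93]; p^2: [8.6, 6.66]; p^1: [19.1556]; p^0: [6.66]
First column: [1, 8.6, 19.1556, 6.66]. Sign changes = RHP roots = 0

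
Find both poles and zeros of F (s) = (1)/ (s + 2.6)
Set denominator = 0: s + 2.6 = 0 → Poles: -2.6
Numerator is a nonzero constant (1) → Zeros: none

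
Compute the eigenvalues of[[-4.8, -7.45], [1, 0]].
Eigenvalues solve det(λI - A) = 0.
Characteristic polynomial: λ^2 + 4.8*λ + 7.45 = 0.
Roots: -2.4 + 1.3j, -2.4 - 1.3j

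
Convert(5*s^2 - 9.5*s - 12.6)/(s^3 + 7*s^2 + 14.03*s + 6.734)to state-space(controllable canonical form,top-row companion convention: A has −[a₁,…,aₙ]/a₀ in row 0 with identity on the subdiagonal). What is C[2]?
Reachable canonical form: C = numerator coefficients (right-aligned, zero-padded to length n).
num = 5*s^2 - 9.5*s - 12.6, C = [[5, -9.5, -12.6]].
C[2] = -12.6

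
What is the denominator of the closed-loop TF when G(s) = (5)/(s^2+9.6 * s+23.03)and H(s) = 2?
Characteristic poly = G_den * H_den + G_num * H_num = (s^2 + 9.6*s + 23.03) + (10) = s^2 + 9.6*s + 33.03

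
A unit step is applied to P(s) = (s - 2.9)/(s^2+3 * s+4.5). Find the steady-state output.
FVT: lim_{t→∞} y(t) = lim_{s→0} s*Y(s) where Y(s) = P(s)/s.
= lim_{s→0} P(s) = P(0) = num(0)/den(0) = -2.9/4.5 = -0.6444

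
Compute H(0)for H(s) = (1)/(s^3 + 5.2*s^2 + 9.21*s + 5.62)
DC gain = H(0) = num(0)/den(0) = 1/5.62 = 0.1779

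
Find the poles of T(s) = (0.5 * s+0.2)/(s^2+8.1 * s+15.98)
Set denominator = 0: s^2 + 8.1*s + 15.98 = (s + 4.7)(s + 3.4) = 0 → Poles: -3.4, -4.7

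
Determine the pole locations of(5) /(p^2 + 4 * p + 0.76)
Set denominator = 0: p^2 + 4*p + 0.76 = (p + 3.8)(p + 0.2) = 0 → Poles: -0.2, -3.8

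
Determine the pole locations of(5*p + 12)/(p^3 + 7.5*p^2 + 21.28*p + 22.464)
Set denominator = 0: p^3 + 7.5*p^2 + 21.28*p + 22.464 = (p + 2.7)(p^2 + 4.8*p + 8.32) = 0 → Poles: -2.4 + 1.6j, -2.4 - 1.6j, -2.7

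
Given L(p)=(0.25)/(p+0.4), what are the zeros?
Numerator is a nonzero constant (0.25) → Zeros: none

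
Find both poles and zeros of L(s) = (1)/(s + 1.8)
Set denominator = 0: s + 1.8 = 0 → Poles: -1.8
Numerator is a nonzero constant (1) → Zeros: none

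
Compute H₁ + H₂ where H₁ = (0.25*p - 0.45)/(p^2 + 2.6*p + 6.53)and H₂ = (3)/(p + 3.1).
Parallel: H = H₁ + H₂ = (n₁·d₂ + n₂·d₁)/(d₁·d₂).
n₁·d₂ = 0.25*p^2 + 0.325*p - 1.395. n₂·d₁ = 3*p^2 + 7.8*p + 19.59. Sum = 3.25*p^2 + 8.125*p + 18.195. d₁·d₂ = p^3 + 5.7*p^2 + 14.59*p + 20.243.
H(p) = (3.25*p^2 + 8.125*p + 18.195)/(p^3 + 5.7*p^2 + 14.59*p + 20.243)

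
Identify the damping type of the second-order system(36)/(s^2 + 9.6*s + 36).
Standard form: ωn²/(s²+2ζωn·s+ωn²) gives ωn=6, ζ=0.8.
Underdamped (ζ = 0.8 < 1)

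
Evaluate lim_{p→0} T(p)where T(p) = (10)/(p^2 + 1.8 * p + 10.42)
DC gain = T(0) = num(0)/den(0) = 10/10.42 = 0.9597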